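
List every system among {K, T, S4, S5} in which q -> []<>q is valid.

S5

S4-tableau for the negation ~(q -> []<>q):
1. ~(q -> []<>q), w0
2. q, w0
3. ~[]<>q, w0
4. ~<>q, w1
5. ~q, w1
Accessibility: w0Rw0, w0Rw1, w1Rw1
Complete open branch: countermodel on an S4-frame, so not valid in S4, nor in K, T (the same frame is also a K-frame and a T-frame).
S5-tableau for the negation ~(q -> []<>q):
1. ~(q -> []<>q), w0
2. q, w0
3. ~[]<>q, w0
4. ~<>q, w1
5. ~q, w0
Accessibility: w0Rw0, w0Rw1, w1Rw0, w1Rw1
Branch closes: q and ~q both at w0.
Every branch closes (one shown): valid in S5.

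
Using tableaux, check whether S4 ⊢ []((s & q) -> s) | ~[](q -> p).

Tableau for the negation ~([]((s & q) -> s) | ~[](q -> p)):
1. ~([]((s & q) -> s) | ~[](q -> p)), u
2. ~[]((s & q) -> s), u
3. [](q -> p), u
4. q -> p, u
5. p, u
6. ~((s & q) -> s), v
7. s & q, v
8. ~s, v
9. s, v
10. q, v
Accessibility: uRu, uRv, vRv
Branch closes: s and ~s both at v.
All branches of the negation close; one closing branch shown above.

Yes, valid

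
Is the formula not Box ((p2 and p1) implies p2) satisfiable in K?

1. not Box ((p2 and p1) implies p2), u
2. not ((p2 and p1) implies p2), v
3. p2 and p1, v
4. not p2, v
5. p2, v
6. p1, v
Accessibility: uRv
Branch closes: p2 and not p2 both at v.
Every branch closes; the branch above is one of them.

No, unsatisfiable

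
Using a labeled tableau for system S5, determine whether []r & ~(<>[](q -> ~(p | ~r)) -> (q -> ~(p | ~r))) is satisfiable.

1. []r & ~(<>[](q -> ~(p | ~r)) -> (q -> ~(p | ~r))), u
2. []r, u   [&-rule on 1]
3. ~(<>[](q -> ~(p | ~r)) -> (q -> ~(p | ~r))), u   [&-rule on 1]
4. <>[](q -> ~(p | ~r)), u   [~->-rule on 3]
5. ~(q -> ~(p | ~r)), u   [~->-rule on 3]
6. q, u   [~->-rule on 5]
7. p | ~r, u   [~->-rule on 5]
8. r, u   [[]-rule on 2 via uRu]
9. p, u   [|-rule on 7 (branches; this branch)]
10. [](q -> ~(p | ~r)), v   [<>-rule on 4: fresh world v, uRv]
11. r, v   [[]-rule on 2 via uRv]
12. q -> ~(p | ~r), u   [[]-rule on 10 via vRu]
13. q -> ~(p | ~r), v   [[]-rule on 10 via vRv]
14. ~(p | ~r), u   [->-rule on 12 (branches; this branch)]
15. ~p, u   [~|-rule on 14]
Accessibility: uRu, uRv, vRu, vRv
Branch closes: p and ~p both at u.
Every branch closes; the branch above is one of them.

No, unsatisfiable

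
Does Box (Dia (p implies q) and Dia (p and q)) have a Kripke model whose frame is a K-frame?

1. Box (Dia (p implies q) and Dia (p and q)), 0

Satisfiable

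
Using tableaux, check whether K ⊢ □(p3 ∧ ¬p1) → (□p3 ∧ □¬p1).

Tableau for the negation ¬(□(p3 ∧ ¬p1) → (□p3 ∧ □¬p1)):
1. ¬(□(p3 ∧ ¬p1) → (□p3 ∧ □¬p1)), w0
2. □(p3 ∧ ¬p1), w0   [¬→-rule on 1]
3. ¬(□p3 ∧ □¬p1), w0   [¬→-rule on 1]
4. ¬□¬p1, w0   [¬∧-rule on 3 (branches; this branch)]
5. p1, w1   [¬□-rule on 4: fresh world w1, w0Rw1]
6. p3 ∧ ¬p1, w1   [□-rule on 2 via w0Rw1]
7. p3, w1   [∧-rule on 6]
8. ¬p1, w1   [∧-rule on 6]
Accessibility: w0Rw1
Branch closes: p1 and ¬p1 both at w1.
All branches of the negation close; one closing branch shown above.

Valid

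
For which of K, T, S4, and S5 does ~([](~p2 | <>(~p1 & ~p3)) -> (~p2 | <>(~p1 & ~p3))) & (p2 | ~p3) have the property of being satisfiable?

K

T-tableau for the formula:
1. ~([](~p2 | <>(~p1 & ~p3)) -> (~p2 | <>(~p1 & ~p3))) & (p2 | ~p3), w0
2. ~([](~p2 | <>(~p1 & ~p3)) -> (~p2 | <>(~p1 & ~p3))), w0
3. p2 | ~p3, w0
4. [](~p2 | <>(~p1 & ~p3)), w0
5. ~(~p2 | <>(~p1 & ~p3)), w0
6. p2, w0
7. ~<>(~p1 & ~p3), w0
8. ~p2 | <>(~p1 & ~p3), w0
9. ~(~p1 & ~p3), w0
10. ~p3, w0
11. <>(~p1 & ~p3), w0
12. p1, w0
13. ~p1 & ~p3, w1
14. ~p1, w1
15. ~p3, w1
16. ~p2 | <>(~p1 & ~p3), w1
17. ~(~p1 & ~p3), w1
18. <>(~p1 & ~p3), w1
19. p3, w1
Accessibility: w0Rw0, w0Rw1, w1Rw1
Branch closes: p3 and ~p3 both at w1.
Every branch closes (one shown): unsatisfiable in T, hence also in S4, S5 (every S4/S5-frame is a T-frame).
K-tableau for the formula:
1. ~([](~p2 | <>(~p1 & ~p3)) -> (~p2 | <>(~p1 & ~p3))) & (p2 | ~p3), w0
2. ~([](~p2 | <>(~p1 & ~p3)) -> (~p2 | <>(~p1 & ~p3))), w0
3. p2 | ~p3, w0
4. [](~p2 | <>(~p1 & ~p3)), w0
5. ~(~p2 | <>(~p1 & ~p3)), w0
6. p2, w0
7. ~<>(~p1 & ~p3), w0
8. ~p3, w0
Complete open branch: satisfiable in K.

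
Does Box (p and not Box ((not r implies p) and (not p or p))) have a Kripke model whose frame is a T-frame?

1. Box (p and not Box ((not r implies p) and (not p or p))), u
2. p and not Box ((not r implies p) and (not p or p)), u   [Box-rule on 1 via uRu]
3. p, u   [and-rule on 2]
4. not Box ((not r implies p) and (not p or p)), u   [and-rule on 2]
5. not ((not r implies p) and (not p or p)), v   [neg-Box-rule on 4: fresh world v, uRv]
6. p and not Box ((not r implies p) and (not p or p)), v   [Box-rule on 1 via uRv]
7. p, v   [and-rule on 6]
8. not Box ((not r implies p) and (not p or p)), v   [and-rule on 6]
9. not (not p or p), v   [neg-and-rule on 5 (branches; this branch)]
10. not p, v   [neg-or-rule on 9]
Accessibility: uRu, uRv, vRv
Branch closes: p and not p both at v.
(One branch shown.) All branches close.

Unsatisfiable (every branch closes)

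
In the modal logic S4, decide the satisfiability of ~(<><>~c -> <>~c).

Unsatisfiable

1. ~(<><>~c -> <>~c), 0
2. <><>~c, 0   [~->-rule on 1]
3. ~<>~c, 0   [~->-rule on 1]
4. c, 0   [~<>-rule on 3 via 0R0]
5. <>~c, 1   [<>-rule on 2: fresh world 1, 0R1]
6. c, 1   [~<>-rule on 3 via 0R1]
7. ~c, 2   [<>-rule on 5: fresh world 2, 1R2]
8. c, 2   [~<>-rule on 3 via 0R2]
Accessibility: 0R0, 0R1, 0R2, 1R1, 1R2, 2R2
Branch closes: c and ~c both at 2.
All branches of the tableau close; one closing branch shown above.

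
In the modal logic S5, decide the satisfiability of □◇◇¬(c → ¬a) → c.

1. □◇◇¬(c → ¬a) → c, 0
2. c, 0
Accessibility: 0R0

Yes, satisfiable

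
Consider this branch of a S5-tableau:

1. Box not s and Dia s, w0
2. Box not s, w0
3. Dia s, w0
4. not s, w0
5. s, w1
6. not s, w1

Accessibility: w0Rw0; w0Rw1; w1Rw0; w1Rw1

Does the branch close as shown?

Yes, closed

Both s and not s appear at w1.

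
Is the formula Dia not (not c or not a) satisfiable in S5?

1. Dia not (not c or not a), 0
2. not (not c or not a), 1   [Dia-rule on 1: fresh world 1, 0R1]
3. c, 1   [neg-or-rule on 2]
4. a, 1   [neg-or-rule on 2]
Accessibility: 0R0, 0R1, 1R0, 1R1

Yes, satisfiable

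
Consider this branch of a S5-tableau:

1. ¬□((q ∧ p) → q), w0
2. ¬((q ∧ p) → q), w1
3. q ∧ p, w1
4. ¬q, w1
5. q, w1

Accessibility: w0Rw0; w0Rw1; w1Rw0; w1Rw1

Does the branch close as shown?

Both q and ¬q appear at w1.

Closed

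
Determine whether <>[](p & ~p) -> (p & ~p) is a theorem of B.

Valid in B

Tableau for the negation ~(<>[](p & ~p) -> (p & ~p)):
1. ~(<>[](p & ~p) -> (p & ~p)), u
2. <>[](p & ~p), u   [~->-rule on 1]
3. ~(p & ~p), u   [~->-rule on 1]
4. p, u   [~&-rule on 3 (branches; this branch)]
5. [](p & ~p), v   [<>-rule on 2: fresh world v, uRv]
6. p & ~p, u   [[]-rule on 5 via vRu]
7. ~p, u   [&-rule on 6]
Accessibility: uRu, uRv, vRu, vRv
Branch closes: p and ~p both at u.
Every branch of the negation's tableau closes; the branch above is one of them.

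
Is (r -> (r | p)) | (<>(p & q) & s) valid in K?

Yes, valid

Tableau for the negation ~((r -> (r | p)) | (<>(p & q) & s)):
1. ~((r -> (r | p)) | (<>(p & q) & s)), 0
2. ~(r -> (r | p)), 0
3. ~(<>(p & q) & s), 0
4. r, 0
5. ~(r | p), 0
6. ~r, 0
7. ~p, 0
Branch closes: r and ~r both at 0.
All branches of the negation close; one closing branch shown above.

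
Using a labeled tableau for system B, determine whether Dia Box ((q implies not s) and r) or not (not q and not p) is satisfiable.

1. Dia Box ((q implies not s) and r) or not (not q and not p), w0
2. not (not q and not p), w0
3. p, w0
Accessibility: w0Rw0

Satisfiable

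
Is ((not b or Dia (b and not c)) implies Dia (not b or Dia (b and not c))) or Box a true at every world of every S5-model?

Tableau for the negation not (((not b or Dia (b and not c)) implies Dia (not b or Dia (b and not c))) or Box a):
1. not (((not b or Dia (b and not c)) implies Dia (not b or Dia (b and not c))) or Box a), 0
2. not ((not b or Dia (b and not c)) implies Dia (not b or Dia (b and not c))), 0
3. not Box a, 0
4. not b or Dia (b and not c), 0
5. not Dia (not b or Dia (b and not c)), 0
6. not (not b or Dia (b and not c)), 0
7. b, 0
8. not Dia (b and not c), 0
9. not (b and not c), 0
10. Dia (b and not c), 0
11. c, 0
12. not a, 1
13. not (not b or Dia (b and not c)), 1
14. b, 1
15. not Dia (b and not c), 1
16. not (b and not c), 1
17. c, 1
18. b and not c, 2
19. b, 2
20. not c, 2
21. not (not b or Dia (b and not c)), 2
22. not Dia (b and not c), 2
23. not (b and not c), 2
24. c, 2
Accessibility: 0R0, 0R1, 0R2, 1R0, 1R1, 1R2, 2R0, 2R1, 2R2
Branch closes: c and not c both at 2.
Every branch of the negation's tableau closes; the branch above is one of them.

Yes, valid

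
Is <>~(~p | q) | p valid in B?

Tableau for the negation ~(<>~(~p | q) | p):
1. ~(<>~(~p | q) | p), 0
2. ~<>~(~p | q), 0   [~|-rule on 1]
3. ~p, 0   [~|-rule on 1]
4. ~p | q, 0   [~<>-rule on 2 via 0R0]
5. q, 0   [|-rule on 4 (branches; this branch)]
Accessibility: 0R0
The negation has an open branch (countermodel exists).

No, not valid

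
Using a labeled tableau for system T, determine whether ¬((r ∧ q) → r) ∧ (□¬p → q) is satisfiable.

1. ¬((r ∧ q) → r) ∧ (□¬p → q), u
2. ¬((r ∧ q) → r), u   [∧-rule on 1]
3. □¬p → q, u   [∧-rule on 1]
4. r ∧ q, u   [¬→-rule on 2]
5. ¬r, u   [¬→-rule on 2]
6. r, u   [∧-rule on 4]
7. q, u   [∧-rule on 4]
Accessibility: uRu
Branch closes: r and ¬r both at u.
All branches of the tableau close; one closing branch shown above.

No, unsatisfiable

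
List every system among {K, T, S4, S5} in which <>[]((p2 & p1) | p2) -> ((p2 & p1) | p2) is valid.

S4-tableau for the negation ~(<>[]((p2 & p1) | p2) -> ((p2 & p1) | p2)):
1. ~(<>[]((p2 & p1) | p2) -> ((p2 & p1) | p2)), u
2. <>[]((p2 & p1) | p2), u   [~->-rule on 1]
3. ~((p2 & p1) | p2), u   [~->-rule on 1]
4. ~(p2 & p1), u   [~|-rule on 3]
5. ~p2, u   [~|-rule on 3]
6. ~p1, u   [~&-rule on 4 (branches; this branch)]
7. []((p2 & p1) | p2), v   [<>-rule on 2: fresh world v, uRv]
8. (p2 & p1) | p2, v   [[]-rule on 7 via vRv]
9. p2, v   [|-rule on 8 (branches; this branch)]
Accessibility: uRu, uRv, vRv
Complete open branch: countermodel on an S4-frame, so not valid in S4, nor in K, T (the same frame is also a K-frame and a T-frame).
S5-tableau for the negation ~(<>[]((p2 & p1) | p2) -> ((p2 & p1) | p2)):
1. ~(<>[]((p2 & p1) | p2) -> ((p2 & p1) | p2)), u
2. <>[]((p2 & p1) | p2), u   [~->-rule on 1]
3. ~((p2 & p1) | p2), u   [~->-rule on 1]
4. ~(p2 & p1), u   [~|-rule on 3]
5. ~p2, u   [~|-rule on 3]
6. ~p1, u   [~&-rule on 4 (branches; this branch)]
7. []((p2 & p1) | p2), v   [<>-rule on 2: fresh world v, uRv]
8. (p2 & p1) | p2, u   [[]-rule on 7 via vRu]
9. (p2 & p1) | p2, v   [[]-rule on 7 via vRv]
10. p2 & p1, u   [|-rule on 8 (branches; this branch)]
11. p2, u   [&-rule on 10]
12. p1, u   [&-rule on 10]
Accessibility: uRu, uRv, vRu, vRv
Branch closes: p2 and ~p2 both at u.
Every branch closes (one shown): valid in S5.

S5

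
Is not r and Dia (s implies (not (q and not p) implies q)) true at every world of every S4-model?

Not valid

Tableau for the negation not (not r and Dia (s implies (not (q and not p) implies q))):
1. not (not r and Dia (s implies (not (q and not p) implies q))), u
2. not Dia (s implies (not (q and not p) implies q)), u
3. not (s implies (not (q and not p) implies q)), u
4. s, u
5. not (not (q and not p) implies q), u
6. not (q and not p), u
7. not q, u
8. p, u
Accessibility: uRu
The negation has an open branch (countermodel exists).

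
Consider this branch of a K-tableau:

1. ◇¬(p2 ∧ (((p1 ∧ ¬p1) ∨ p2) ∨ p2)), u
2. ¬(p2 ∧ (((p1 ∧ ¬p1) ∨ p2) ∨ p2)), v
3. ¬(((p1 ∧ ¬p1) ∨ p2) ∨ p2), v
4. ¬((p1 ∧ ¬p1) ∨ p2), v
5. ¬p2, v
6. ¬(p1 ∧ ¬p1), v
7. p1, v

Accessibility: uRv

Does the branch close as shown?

Not closed

There is no literal clash: for every atom and world, at most one sign appears.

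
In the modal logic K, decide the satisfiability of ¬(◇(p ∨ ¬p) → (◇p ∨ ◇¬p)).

1. ¬(◇(p ∨ ¬p) → (◇p ∨ ◇¬p)), 0
2. ◇(p ∨ ¬p), 0
3. ¬(◇p ∨ ◇¬p), 0
4. ¬◇p, 0
5. ¬◇¬p, 0
6. p ∨ ¬p, 1
7. ¬p, 1
8. p, 1
Accessibility: 0R1
Branch closes: p and ¬p both at 1.
Every branch closes; the branch above is one of them.

Unsatisfiable (every branch closes)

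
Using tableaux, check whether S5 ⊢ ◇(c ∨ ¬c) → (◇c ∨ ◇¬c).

Tableau for the negation ¬(◇(c ∨ ¬c) → (◇c ∨ ◇¬c)):
1. ¬(◇(c ∨ ¬c) → (◇c ∨ ◇¬c)), u
2. ◇(c ∨ ¬c), u
3. ¬(◇c ∨ ◇¬c), u
4. ¬◇c, u
5. ¬◇¬c, u
6. ¬c, u
7. c, u
Accessibility: uRu
Branch closes: c and ¬c both at u.
All branches of the negation close; one closing branch shown above.

Valid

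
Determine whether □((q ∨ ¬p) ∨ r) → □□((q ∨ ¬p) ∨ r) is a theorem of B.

No, not valid

Tableau for the negation ¬(□((q ∨ ¬p) ∨ r) → □□((q ∨ ¬p) ∨ r)):
1. ¬(□((q ∨ ¬p) ∨ r) → □□((q ∨ ¬p) ∨ r)), 0
2. □((q ∨ ¬p) ∨ r), 0
3. ¬□□((q ∨ ¬p) ∨ r), 0
4. (q ∨ ¬p) ∨ r, 0
5. r, 0
6. ¬□((q ∨ ¬p) ∨ r), 1
7. (q ∨ ¬p) ∨ r, 1
8. r, 1
9. ¬((q ∨ ¬p) ∨ r), 2
10. ¬(q ∨ ¬p), 2
11. ¬r, 2
12. ¬q, 2
13. p, 2
Accessibility: 0R0, 0R1, 1R0, 1R1, 1R2, 2R1, 2R2
The negation has an open branch (countermodel exists).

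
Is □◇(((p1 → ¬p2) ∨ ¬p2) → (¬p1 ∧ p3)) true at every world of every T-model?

Tableau for the negation ¬□◇(((p1 → ¬p2) ∨ ¬p2) → (¬p1 ∧ p3)):
1. ¬□◇(((p1 → ¬p2) ∨ ¬p2) → (¬p1 ∧ p3)), u
2. ¬◇(((p1 → ¬p2) ∨ ¬p2) → (¬p1 ∧ p3)), v
3. ¬(((p1 → ¬p2) ∨ ¬p2) → (¬p1 ∧ p3)), v
4. (p1 → ¬p2) ∨ ¬p2, v
5. ¬(¬p1 ∧ p3), v
6. ¬p2, v
7. ¬p3, v
Accessibility: uRu, uRv, vRv
The negation has an open branch (countermodel exists).

Invalid (countermodel exists)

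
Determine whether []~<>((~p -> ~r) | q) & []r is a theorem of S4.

Not valid

Tableau for the negation ~([]~<>((~p -> ~r) | q) & []r):
1. ~([]~<>((~p -> ~r) | q) & []r), w0
2. ~[]r, w0
3. ~r, w1
Accessibility: w0Rw0, w0Rw1, w1Rw1
The negation has an open branch (countermodel exists).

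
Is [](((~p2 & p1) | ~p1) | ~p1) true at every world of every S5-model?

Tableau for the negation ~[](((~p2 & p1) | ~p1) | ~p1):
1. ~[](((~p2 & p1) | ~p1) | ~p1), u
2. ~(((~p2 & p1) | ~p1) | ~p1), v
3. ~((~p2 & p1) | ~p1), v
4. p1, v
5. ~(~p2 & p1), v
6. p2, v
Accessibility: uRu, uRv, vRu, vRv
The negation has an open branch (countermodel exists).

Not valid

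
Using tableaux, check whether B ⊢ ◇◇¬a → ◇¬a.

Tableau for the negation ¬(◇◇¬a → ◇¬a):
1. ¬(◇◇¬a → ◇¬a), u
2. ◇◇¬a, u
3. ¬◇¬a, u
4. a, u
5. ◇¬a, v
6. a, v
7. ¬a, w
Accessibility: uRu, uRv, vRu, vRv, vRw, wRv, wRw
The negation has an open branch (countermodel exists).

No, not valid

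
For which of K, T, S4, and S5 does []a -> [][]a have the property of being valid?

S4-tableau for the negation ~([]a -> [][]a):
1. ~([]a -> [][]a), w0
2. []a, w0
3. ~[][]a, w0
4. a, w0
5. ~[]a, w1
6. a, w1
7. ~a, w2
8. a, w2
Accessibility: w0Rw0, w0Rw1, w0Rw2, w1Rw1, w1Rw2, w2Rw2
Branch closes: a and ~a both at w2.
Every branch closes (one shown): valid in S4, hence also in S5 (every theorem of S4 is a theorem of S5).
T-tableau for the negation ~([]a -> [][]a):
1. ~([]a -> [][]a), w0
2. []a, w0
3. ~[][]a, w0
4. a, w0
5. ~[]a, w1
6. a, w1
7. ~a, w2
Accessibility: w0Rw0, w0Rw1, w1Rw1, w1Rw2, w2Rw2
Complete open branch: countermodel on a T-frame, so not valid in T, nor in K (the same frame is also a K-frame).

S4, S5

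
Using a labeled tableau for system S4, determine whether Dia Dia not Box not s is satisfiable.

1. Dia Dia not Box not s, w0
2. Dia not Box not s, w1
3. not Box not s, w2
4. s, w3
Accessibility: w0Rw0, w0Rw1, w0Rw2, w0Rw3, w1Rw1, w1Rw2, w1Rw3, w2Rw2, w2Rw3, w3Rw3

Satisfiable (open branch found)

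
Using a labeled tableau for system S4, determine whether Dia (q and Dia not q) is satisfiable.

Satisfiable

1. Dia (q and Dia not q), 0
2. q and Dia not q, 1   [Dia-rule on 1: fresh world 1, 0R1]
3. q, 1   [and-rule on 2]
4. Dia not q, 1   [and-rule on 2]
5. not q, 2   [Dia-rule on 4: fresh world 2, 1R2]
Accessibility: 0R0, 0R1, 0R2, 1R1, 1R2, 2R2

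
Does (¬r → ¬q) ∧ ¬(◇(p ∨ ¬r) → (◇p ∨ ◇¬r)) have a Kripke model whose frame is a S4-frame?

1. (¬r → ¬q) ∧ ¬(◇(p ∨ ¬r) → (◇p ∨ ◇¬r)), w0
2. ¬r → ¬q, w0
3. ¬(◇(p ∨ ¬r) → (◇p ∨ ◇¬r)), w0
4. ◇(p ∨ ¬r), w0
5. ¬(◇p ∨ ◇¬r), w0
6. ¬◇p, w0
7. ¬◇¬r, w0
8. ¬p, w0
9. r, w0
10. ¬q, w0
11. p ∨ ¬r, w1
12. ¬p, w1
13. r, w1
14. ¬r, w1
Accessibility: w0Rw0, w0Rw1, w1Rw1
Branch closes: r and ¬r both at w1.
All branches of the tableau close; one closing branch shown above.

No, unsatisfiable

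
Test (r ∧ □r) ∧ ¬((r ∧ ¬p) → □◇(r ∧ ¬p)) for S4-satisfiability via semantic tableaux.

Yes, satisfiable

1. (r ∧ □r) ∧ ¬((r ∧ ¬p) → □◇(r ∧ ¬p)), w0
2. r ∧ □r, w0   [∧-rule on 1]
3. ¬((r ∧ ¬p) → □◇(r ∧ ¬p)), w0   [∧-rule on 1]
4. r, w0   [∧-rule on 2]
5. □r, w0   [∧-rule on 2]
6. r ∧ ¬p, w0   [¬→-rule on 3]
7. ¬□◇(r ∧ ¬p), w0   [¬→-rule on 3]
8. ¬p, w0   [∧-rule on 6]
9. ¬◇(r ∧ ¬p), w1   [¬□-rule on 7: fresh world w1, w0Rw1]
10. r, w1   [□-rule on 5 via w0Rw1]
11. ¬(r ∧ ¬p), w1   [¬◇-rule on 9 via w1Rw1]
12. p, w1   [¬∧-rule on 11 (branches; this branch)]
Accessibility: w0Rw0, w0Rw1, w1Rw1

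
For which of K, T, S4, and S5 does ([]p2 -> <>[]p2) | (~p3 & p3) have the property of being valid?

T, S4, S5

T-tableau for the negation ~(([]p2 -> <>[]p2) | (~p3 & p3)):
1. ~(([]p2 -> <>[]p2) | (~p3 & p3)), 0
2. ~([]p2 -> <>[]p2), 0
3. ~(~p3 & p3), 0
4. []p2, 0
5. ~<>[]p2, 0
6. p2, 0
7. ~[]p2, 0
8. ~p3, 0
9. ~p2, 1
10. p2, 1
Accessibility: 0R0, 0R1, 1R1
Branch closes: p2 and ~p2 both at 1.
Every branch closes (one shown): valid in T, hence also in S4, S5 (every theorem of T is a theorem of S4 and S5).
K-tableau for the negation ~(([]p2 -> <>[]p2) | (~p3 & p3)):
1. ~(([]p2 -> <>[]p2) | (~p3 & p3)), 0
2. ~([]p2 -> <>[]p2), 0
3. ~(~p3 & p3), 0
4. []p2, 0
5. ~<>[]p2, 0
6. ~p3, 0
Complete open branch: countermodel on a K-frame, so not valid in K.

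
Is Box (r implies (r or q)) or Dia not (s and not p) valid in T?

Tableau for the negation not (Box (r implies (r or q)) or Dia not (s and not p)):
1. not (Box (r implies (r or q)) or Dia not (s and not p)), u
2. not Box (r implies (r or q)), u
3. not Dia not (s and not p), u
4. s and not p, u
5. s, u
6. not p, u
7. not (r implies (r or q)), v
8. r, v
9. not (r or q), v
10. not r, v
11. not q, v
Accessibility: uRu, uRv, vRv
Branch closes: r and not r both at v.
Every branch of the negation's tableau closes; the branch above is one of them.

Valid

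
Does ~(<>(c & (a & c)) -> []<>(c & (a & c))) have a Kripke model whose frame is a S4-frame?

1. ~(<>(c & (a & c)) -> []<>(c & (a & c))), w0
2. <>(c & (a & c)), w0
3. ~[]<>(c & (a & c)), w0
4. c & (a & c), w1
5. c, w1
6. a & c, w1
7. a, w1
8. ~<>(c & (a & c)), w2
9. ~(c & (a & c)), w2
10. ~(a & c), w2
11. ~c, w2
Accessibility: w0Rw0, w0Rw1, w0Rw2, w1Rw1, w2Rw2

Satisfiable (open branch found)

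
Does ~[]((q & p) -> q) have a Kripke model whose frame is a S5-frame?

Unsatisfiable

1. ~[]((q & p) -> q), w0
2. ~((q & p) -> q), w1
3. q & p, w1
4. ~q, w1
5. q, w1
6. p, w1
Accessibility: w0Rw0, w0Rw1, w1Rw0, w1Rw1
Branch closes: q and ~q both at w1.
(One branch shown.) All branches close.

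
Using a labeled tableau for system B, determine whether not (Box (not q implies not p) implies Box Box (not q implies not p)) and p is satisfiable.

Satisfiable

1. not (Box (not q implies not p) implies Box Box (not q implies not p)) and p, w0
2. not (Box (not q implies not p) implies Box Box (not q implies not p)), w0
3. p, w0
4. Box (not q implies not p), w0
5. not Box Box (not q implies not p), w0
6. not q implies not p, w0
7. q, w0
8. not Box (not q implies not p), w1
9. not q implies not p, w1
10. not p, w1
11. not (not q implies not p), w2
12. not q, w2
13. p, w2
Accessibility: w0Rw0, w0Rw1, w1Rw0, w1Rw1, w1Rw2, w2Rw1, w2Rw2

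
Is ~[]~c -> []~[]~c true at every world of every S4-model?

No, not valid

Tableau for the negation ~(~[]~c -> []~[]~c):
1. ~(~[]~c -> []~[]~c), u
2. ~[]~c, u
3. ~[]~[]~c, u
4. c, v
5. []~c, w
6. ~c, w
Accessibility: uRu, uRv, uRw, vRv, wRw
The negation has an open branch (countermodel exists).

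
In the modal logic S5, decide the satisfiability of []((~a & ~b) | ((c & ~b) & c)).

Satisfiable (open branch found)

1. []((~a & ~b) | ((c & ~b) & c)), u
2. (~a & ~b) | ((c & ~b) & c), u
3. (c & ~b) & c, u
4. c & ~b, u
5. c, u
6. ~b, u
Accessibility: uRu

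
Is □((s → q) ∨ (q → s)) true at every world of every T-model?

Tableau for the negation ¬□((s → q) ∨ (q → s)):
1. ¬□((s → q) ∨ (q → s)), 0
2. ¬((s → q) ∨ (q → s)), 1
3. ¬(s → q), 1
4. ¬(q → s), 1
5. s, 1
6. ¬q, 1
7. q, 1
8. ¬s, 1
Accessibility: 0R0, 0R1, 1R1
Branch closes: q and ¬q both at 1.
All branches of the negation close; one closing branch shown above.

Valid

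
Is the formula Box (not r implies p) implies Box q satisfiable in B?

1. Box (not r implies p) implies Box q, w0
2. Box q, w0
3. q, w0
Accessibility: w0Rw0

Yes, satisfiable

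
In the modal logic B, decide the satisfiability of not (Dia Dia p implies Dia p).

1. not (Dia Dia p implies Dia p), 0
2. Dia Dia p, 0   [neg-implies-rule on 1]
3. not Dia p, 0   [neg-implies-rule on 1]
4. not p, 0   [neg-Dia-rule on 3 via 0R0]
5. Dia p, 1   [Dia-rule on 2: fresh world 1, 0R1]
6. not p, 1   [neg-Dia-rule on 3 via 0R1]
7. p, 2   [Dia-rule on 5: fresh world 2, 1R2]
Accessibility: 0R0, 0R1, 1R0, 1R1, 1R2, 2R1, 2R2

Satisfiable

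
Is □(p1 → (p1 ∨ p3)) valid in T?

Tableau for the negation ¬□(p1 → (p1 ∨ p3)):
1. ¬□(p1 → (p1 ∨ p3)), 0
2. ¬(p1 → (p1 ∨ p3)), 1
3. p1, 1
4. ¬(p1 ∨ p3), 1
5. ¬p1, 1
6. ¬p3, 1
Accessibility: 0R0, 0R1, 1R1
Branch closes: p1 and ¬p1 both at 1.
Every branch of the negation's tableau closes; the branch above is one of them.

Valid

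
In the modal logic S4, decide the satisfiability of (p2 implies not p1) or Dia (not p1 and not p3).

1. (p2 implies not p1) or Dia (not p1 and not p3), u
2. Dia (not p1 and not p3), u
3. not p1 and not p3, v
4. not p1, v
5. not p3, v
Accessibility: uRu, uRv, vRv

Satisfiable (open branch found)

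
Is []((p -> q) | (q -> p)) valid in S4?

Tableau for the negation ~[]((p -> q) | (q -> p)):
1. ~[]((p -> q) | (q -> p)), u
2. ~((p -> q) | (q -> p)), v   [~[]-rule on 1: fresh world v, uRv]
3. ~(p -> q), v   [~|-rule on 2]
4. ~(q -> p), v   [~|-rule on 2]
5. p, v   [~->-rule on 3]
6. ~q, v   [~->-rule on 3]
7. q, v   [~->-rule on 4]
8. ~p, v   [~->-rule on 4]
Accessibility: uRu, uRv, vRv
Branch closes: q and ~q both at v.
Every branch of the negation's tableau closes; the branch above is one of them.

Valid in S4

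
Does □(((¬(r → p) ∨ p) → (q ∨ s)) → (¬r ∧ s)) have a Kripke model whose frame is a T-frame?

Yes, satisfiable

1. □(((¬(r → p) ∨ p) → (q ∨ s)) → (¬r ∧ s)), 0
2. ((¬(r → p) ∨ p) → (q ∨ s)) → (¬r ∧ s), 0
3. ¬r ∧ s, 0
4. ¬r, 0
5. s, 0
Accessibility: 0R0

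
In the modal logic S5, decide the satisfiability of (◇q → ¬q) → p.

Satisfiable (open branch found)

1. (◇q → ¬q) → p, 0
2. p, 0   [→-rule on 1 (branches; this branch)]
Accessibility: 0R0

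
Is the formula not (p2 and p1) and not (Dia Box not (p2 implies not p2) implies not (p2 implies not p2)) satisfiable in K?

1. not (p2 and p1) and not (Dia Box not (p2 implies not p2) implies not (p2 implies not p2)), u
2. not (p2 and p1), u
3. not (Dia Box not (p2 implies not p2) implies not (p2 implies not p2)), u
4. Dia Box not (p2 implies not p2), u
5. p2 implies not p2, u
6. not p1, u
7. not p2, u
8. Box not (p2 implies not p2), v
Accessibility: uRv

Satisfiable (open branch found)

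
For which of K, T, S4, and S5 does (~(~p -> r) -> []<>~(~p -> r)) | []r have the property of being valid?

S5

S5-tableau for the negation ~((~(~p -> r) -> []<>~(~p -> r)) | []r):
1. ~((~(~p -> r) -> []<>~(~p -> r)) | []r), u
2. ~(~(~p -> r) -> []<>~(~p -> r)), u
3. ~[]r, u
4. ~(~p -> r), u
5. ~[]<>~(~p -> r), u
6. ~p, u
7. ~r, u
8. ~r, v
9. ~<>~(~p -> r), w
10. ~p -> r, u
11. ~p -> r, v
12. ~p -> r, w
13. r, u
Accessibility: uRu, uRv, uRw, vRu, vRv, vRw, wRu, wRv, wRw
Branch closes: r and ~r both at u.
Every branch closes (one shown): valid in S5.
S4-tableau for the negation ~((~(~p -> r) -> []<>~(~p -> r)) | []r):
1. ~((~(~p -> r) -> []<>~(~p -> r)) | []r), u
2. ~(~(~p -> r) -> []<>~(~p -> r)), u
3. ~[]r, u
4. ~(~p -> r), u
5. ~[]<>~(~p -> r), u
6. ~p, u
7. ~r, u
8. ~r, v
9. ~<>~(~p -> r), w
10. ~p -> r, w
11. r, w
Accessibility: uRu, uRv, uRw, vRv, wRw
Complete open branch: countermodel on an S4-frame, so not valid in S4, nor in K, T (the same frame is also a K-frame and a T-frame).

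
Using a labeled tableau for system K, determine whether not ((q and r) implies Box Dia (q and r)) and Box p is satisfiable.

Satisfiable

1. not ((q and r) implies Box Dia (q and r)) and Box p, w0
2. not ((q and r) implies Box Dia (q and r)), w0
3. Box p, w0
4. q and r, w0
5. not Box Dia (q and r), w0
6. q, w0
7. r, w0
8. not Dia (q and r), w1
9. p, w1
Accessibility: w0Rw1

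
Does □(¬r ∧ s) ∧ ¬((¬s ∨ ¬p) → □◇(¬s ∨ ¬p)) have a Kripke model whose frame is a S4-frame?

1. □(¬r ∧ s) ∧ ¬((¬s ∨ ¬p) → □◇(¬s ∨ ¬p)), 0
2. □(¬r ∧ s), 0
3. ¬((¬s ∨ ¬p) → □◇(¬s ∨ ¬p)), 0
4. ¬s ∨ ¬p, 0
5. ¬□◇(¬s ∨ ¬p), 0
6. ¬r ∧ s, 0
7. ¬r, 0
8. s, 0
9. ¬p, 0
10. ¬◇(¬s ∨ ¬p), 1
11. ¬r ∧ s, 1
12. ¬r, 1
13. s, 1
14. ¬(¬s ∨ ¬p), 1
15. p, 1
Accessibility: 0R0, 0R1, 1R1

Satisfiable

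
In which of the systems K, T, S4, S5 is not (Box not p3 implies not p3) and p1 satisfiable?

T-tableau for the formula:
1. not (Box not p3 implies not p3) and p1, w0
2. not (Box not p3 implies not p3), w0
3. p1, w0
4. Box not p3, w0
5. p3, w0
6. not p3, w0
Accessibility: w0Rw0
Branch closes: p3 and not p3 both at w0.
Every branch closes (one shown): unsatisfiable in T, hence also in S4, S5 (every S4/S5-frame is a T-frame).
K-tableau for the formula:
1. not (Box not p3 implies not p3) and p1, w0
2. not (Box not p3 implies not p3), w0
3. p1, w0
4. Box not p3, w0
5. p3, w0
Complete open branch: satisfiable in K.

K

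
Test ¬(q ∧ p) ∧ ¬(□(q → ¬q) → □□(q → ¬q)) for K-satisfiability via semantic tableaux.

1. ¬(q ∧ p) ∧ ¬(□(q → ¬q) → □□(q → ¬q)), w0
2. ¬(q ∧ p), w0
3. ¬(□(q → ¬q) → □□(q → ¬q)), w0
4. □(q → ¬q), w0
5. ¬□□(q → ¬q), w0
6. ¬p, w0
7. ¬□(q → ¬q), w1
8. q → ¬q, w1
9. ¬q, w1
10. ¬(q → ¬q), w2
11. q, w2
Accessibility: w0Rw1, w1Rw2

Satisfiable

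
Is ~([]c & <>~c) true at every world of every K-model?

Valid in K

Tableau for the negation []c & <>~c:
1. []c & <>~c, u
2. []c, u
3. <>~c, u
4. ~c, v
5. c, v
Accessibility: uRv
Branch closes: c and ~c both at v.
All branches of the negation close; one closing branch shown above.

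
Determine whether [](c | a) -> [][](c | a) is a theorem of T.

Tableau for the negation ~([](c | a) -> [][](c | a)):
1. ~([](c | a) -> [][](c | a)), 0
2. [](c | a), 0
3. ~[][](c | a), 0
4. c | a, 0
5. a, 0
6. ~[](c | a), 1
7. c | a, 1
8. a, 1
9. ~(c | a), 2
10. ~c, 2
11. ~a, 2
Accessibility: 0R0, 0R1, 1R1, 1R2, 2R2
The negation has an open branch (countermodel exists).

Invalid (countermodel exists)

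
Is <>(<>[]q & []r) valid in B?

Not valid

Tableau for the negation ~<>(<>[]q & []r):
1. ~<>(<>[]q & []r), w0
2. ~(<>[]q & []r), w0   [~<>-rule on 1 via w0Rw0]
3. ~[]r, w0   [~&-rule on 2 (branches; this branch)]
4. ~r, w1   [~[]-rule on 3: fresh world w1, w0Rw1]
5. ~(<>[]q & []r), w1   [~<>-rule on 1 via w0Rw1]
6. ~[]r, w1   [~&-rule on 5 (branches; this branch)]
7. ~r, w2   [~[]-rule on 6: fresh world w2, w1Rw2]
Accessibility: w0Rw0, w0Rw1, w1Rw0, w1Rw1, w1Rw2, w2Rw1, w2Rw2
The negation has an open branch (countermodel exists).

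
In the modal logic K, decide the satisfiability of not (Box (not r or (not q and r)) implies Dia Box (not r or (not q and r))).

1. not (Box (not r or (not q and r)) implies Dia Box (not r or (not q and r))), w0
2. Box (not r or (not q and r)), w0   [neg-implies-rule on 1]
3. not Dia Box (not r or (not q and r)), w0   [neg-implies-rule on 1]

Yes, satisfiable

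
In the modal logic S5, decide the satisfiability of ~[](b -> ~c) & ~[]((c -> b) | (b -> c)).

1. ~[](b -> ~c) & ~[]((c -> b) | (b -> c)), 0
2. ~[](b -> ~c), 0
3. ~[]((c -> b) | (b -> c)), 0
4. ~(b -> ~c), 1
5. b, 1
6. c, 1
7. ~((c -> b) | (b -> c)), 2
8. ~(c -> b), 2
9. ~(b -> c), 2
10. c, 2
11. ~b, 2
12. b, 2
13. ~c, 2
Accessibility: 0R0, 0R1, 0R2, 1R0, 1R1, 1R2, 2R0, 2R1, 2R2
Branch closes: b and ~b both at 2.
Every branch closes; the branch above is one of them.

Unsatisfiable (every branch closes)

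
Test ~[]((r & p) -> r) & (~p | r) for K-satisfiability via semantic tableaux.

1. ~[]((r & p) -> r) & (~p | r), 0
2. ~[]((r & p) -> r), 0
3. ~p | r, 0
4. r, 0
5. ~((r & p) -> r), 1
6. r & p, 1
7. ~r, 1
8. r, 1
9. p, 1
Accessibility: 0R1
Branch closes: r and ~r both at 1.
(One branch shown.) All branches close.

Unsatisfiable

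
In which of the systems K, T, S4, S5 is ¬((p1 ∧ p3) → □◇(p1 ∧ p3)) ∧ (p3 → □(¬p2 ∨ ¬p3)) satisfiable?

S5-tableau for the formula:
1. ¬((p1 ∧ p3) → □◇(p1 ∧ p3)) ∧ (p3 → □(¬p2 ∨ ¬p3)), u
2. ¬((p1 ∧ p3) → □◇(p1 ∧ p3)), u   [∧-rule on 1]
3. p3 → □(¬p2 ∨ ¬p3), u   [∧-rule on 1]
4. p1 ∧ p3, u   [¬→-rule on 2]
5. ¬□◇(p1 ∧ p3), u   [¬→-rule on 2]
6. p1, u   [∧-rule on 4]
7. p3, u   [∧-rule on 4]
8. □(¬p2 ∨ ¬p3), u   [→-rule on 3 (branches; this branch)]
9. ¬p2 ∨ ¬p3, u   [□-rule on 8 via uRu]
10. ¬p2, u   [∨-rule on 9 (branches; this branch)]
11. ¬◇(p1 ∧ p3), v   [¬□-rule on 5: fresh world v, uRv]
12. ¬p2 ∨ ¬p3, v   [□-rule on 8 via uRv]
13. ¬(p1 ∧ p3), u   [¬◇-rule on 11 via vRu]
14. ¬(p1 ∧ p3), v   [¬◇-rule on 11 via vRv]
15. ¬p3, v   [∨-rule on 12 (branches; this branch)]
16. ¬p3, u   [¬∧-rule on 13 (branches; this branch)]
Accessibility: uRu, uRv, vRu, vRv
Branch closes: p3 and ¬p3 both at u.
Every branch closes (one shown): unsatisfiable in S5.
S4-tableau for the formula:
1. ¬((p1 ∧ p3) → □◇(p1 ∧ p3)) ∧ (p3 → □(¬p2 ∨ ¬p3)), u
2. ¬((p1 ∧ p3) → □◇(p1 ∧ p3)), u   [∧-rule on 1]
3. p3 → □(¬p2 ∨ ¬p3), u   [∧-rule on 1]
4. p1 ∧ p3, u   [¬→-rule on 2]
5. ¬□◇(p1 ∧ p3), u   [¬→-rule on 2]
6. p1, u   [∧-rule on 4]
7. p3, u   [∧-rule on 4]
8. □(¬p2 ∨ ¬p3), u   [→-rule on 3 (branches; this branch)]
9. ¬p2 ∨ ¬p3, u   [□-rule on 8 via uRu]
10. ¬p2, u   [∨-rule on 9 (branches; this branch)]
11. ¬◇(p1 ∧ p3), v   [¬□-rule on 5: fresh world v, uRv]
12. ¬p2 ∨ ¬p3, v   [□-rule on 8 via uRv]
13. ¬(p1 ∧ p3), v   [¬◇-rule on 11 via vRv]
14. ¬p3, v   [∨-rule on 12 (branches; this branch)]
Accessibility: uRu, uRv, vRv
Complete open branch: satisfiable in S4, hence also in K, T (this S4-model is also a K-model and a T-model).

K, T, S4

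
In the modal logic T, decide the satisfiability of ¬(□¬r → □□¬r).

1. ¬(□¬r → □□¬r), w0
2. □¬r, w0
3. ¬□□¬r, w0
4. ¬r, w0
5. ¬□¬r, w1
6. ¬r, w1
7. r, w2
Accessibility: w0Rw0, w0Rw1, w1Rw1, w1Rw2, w2Rw2

Satisfiable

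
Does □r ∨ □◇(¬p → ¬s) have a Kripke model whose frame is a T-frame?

1. □r ∨ □◇(¬p → ¬s), 0
2. □◇(¬p → ¬s), 0
3. ◇(¬p → ¬s), 0
4. ¬p → ¬s, 1
5. ◇(¬p → ¬s), 1
6. ¬s, 1
7. ¬p → ¬s, 2
8. ¬s, 2
Accessibility: 0R0, 0R1, 1R1, 1R2, 2R2

Yes, satisfiable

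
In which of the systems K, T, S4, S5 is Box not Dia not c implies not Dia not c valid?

T, S4, S5

K-tableau for the negation not (Box not Dia not c implies not Dia not c):
1. not (Box not Dia not c implies not Dia not c), u
2. Box not Dia not c, u
3. Dia not c, u
4. not c, v
5. not Dia not c, v
Accessibility: uRv
Complete open branch: countermodel on a K-frame, so not valid in K.
T-tableau for the negation not (Box not Dia not c implies not Dia not c):
1. not (Box not Dia not c implies not Dia not c), u
2. Box not Dia not c, u
3. Dia not c, u
4. not Dia not c, u
5. c, u
6. not c, v
7. not Dia not c, v
8. c, v
Accessibility: uRu, uRv, vRv
Branch closes: c and not c both at v.
Every branch closes (one shown): valid in T, hence also in S4, S5 (every theorem of T is a theorem of S4 and S5).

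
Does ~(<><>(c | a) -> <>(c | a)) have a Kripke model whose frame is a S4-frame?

1. ~(<><>(c | a) -> <>(c | a)), u
2. <><>(c | a), u
3. ~<>(c | a), u
4. ~(c | a), u
5. ~c, u
6. ~a, u
7. <>(c | a), v
8. ~(c | a), v
9. ~c, v
10. ~a, v
11. c | a, w
12. ~(c | a), w
13. ~c, w
14. ~a, w
15. a, w
Accessibility: uRu, uRv, uRw, vRv, vRw, wRw
Branch closes: a and ~a both at w.
Every branch closes; the branch above is one of them.

No, unsatisfiable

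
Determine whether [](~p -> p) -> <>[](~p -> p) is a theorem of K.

No, not valid

Tableau for the negation ~([](~p -> p) -> <>[](~p -> p)):
1. ~([](~p -> p) -> <>[](~p -> p)), 0
2. [](~p -> p), 0
3. ~<>[](~p -> p), 0
The negation has an open branch (countermodel exists).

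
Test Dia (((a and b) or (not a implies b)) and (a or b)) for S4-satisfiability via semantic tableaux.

1. Dia (((a and b) or (not a implies b)) and (a or b)), 0
2. ((a and b) or (not a implies b)) and (a or b), 1
3. (a and b) or (not a implies b), 1
4. a or b, 1
5. not a implies b, 1
6. b, 1
Accessibility: 0R0, 0R1, 1R1

Satisfiable (open branch found)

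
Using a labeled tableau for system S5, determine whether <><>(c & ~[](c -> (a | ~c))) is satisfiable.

1. <><>(c & ~[](c -> (a | ~c))), u
2. <>(c & ~[](c -> (a | ~c))), v   [<>-rule on 1: fresh world v, uRv]
3. c & ~[](c -> (a | ~c)), w   [<>-rule on 2: fresh world w, vRw]
4. c, w   [&-rule on 3]
5. ~[](c -> (a | ~c)), w   [&-rule on 3]
6. ~(c -> (a | ~c)), x   [~[]-rule on 5: fresh world x, wRx]
7. c, x   [~->-rule on 6]
8. ~(a | ~c), x   [~->-rule on 6]
9. ~a, x   [~|-rule on 8]
Accessibility: uRu, uRv, uRw, uRx, vRu, vRv, vRw, vRx, wRu, wRv, wRw, wRx, xRu, xRv, xRw, xRx

Satisfiable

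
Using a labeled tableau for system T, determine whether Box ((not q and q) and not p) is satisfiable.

No, unsatisfiable

1. Box ((not q and q) and not p), 0
2. (not q and q) and not p, 0   [Box-rule on 1 via 0R0]
3. not q and q, 0   [and-rule on 2]
4. not p, 0   [and-rule on 2]
5. not q, 0   [and-rule on 3]
6. q, 0   [and-rule on 3]
Accessibility: 0R0
Branch closes: q and not q both at 0.
All branches of the tableau close; one closing branch shown above.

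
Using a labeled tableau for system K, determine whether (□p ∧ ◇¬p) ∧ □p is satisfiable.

1. (□p ∧ ◇¬p) ∧ □p, u
2. □p ∧ ◇¬p, u   [∧-rule on 1]
3. □p, u   [∧-rule on 1]
4. ◇¬p, u   [∧-rule on 2]
5. ¬p, v   [◇-rule on 4: fresh world v, uRv]
6. p, v   [□-rule on 3 via uRv]
Accessibility: uRv
Branch closes: p and ¬p both at v.
(One branch shown.) All branches close.

No, unsatisfiable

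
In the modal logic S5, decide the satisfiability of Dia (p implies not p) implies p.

Satisfiable

1. Dia (p implies not p) implies p, u
2. p, u
Accessibility: uRu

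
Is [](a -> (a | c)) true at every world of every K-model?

Yes, valid

Tableau for the negation ~[](a -> (a | c)):
1. ~[](a -> (a | c)), 0
2. ~(a -> (a | c)), 1   [~[]-rule on 1: fresh world 1, 0R1]
3. a, 1   [~->-rule on 2]
4. ~(a | c), 1   [~->-rule on 2]
5. ~a, 1   [~|-rule on 4]
6. ~c, 1   [~|-rule on 4]
Accessibility: 0R1
Branch closes: a and ~a both at 1.
All branches of the negation close; one closing branch shown above.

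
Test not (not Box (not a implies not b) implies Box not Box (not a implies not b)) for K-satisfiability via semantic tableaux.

Satisfiable (open branch found)

1. not (not Box (not a implies not b) implies Box not Box (not a implies not b)), w0
2. not Box (not a implies not b), w0   [neg-implies-rule on 1]
3. not Box not Box (not a implies not b), w0   [neg-implies-rule on 1]
4. not (not a implies not b), w1   [neg-Box-rule on 2: fresh world w1, w0Rw1]
5. not a, w1   [neg-implies-rule on 4]
6. b, w1   [neg-implies-rule on 4]
7. Box (not a implies not b), w2   [neg-Box-rule on 3: fresh world w2, w0Rw2]
Accessibility: w0Rw1, w0Rw2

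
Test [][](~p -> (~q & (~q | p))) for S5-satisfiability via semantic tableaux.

1. [][](~p -> (~q & (~q | p))), w0
2. [](~p -> (~q & (~q | p))), w0
3. ~p -> (~q & (~q | p)), w0
4. ~q & (~q | p), w0
5. ~q, w0
6. ~q | p, w0
7. p, w0
Accessibility: w0Rw0

Satisfiable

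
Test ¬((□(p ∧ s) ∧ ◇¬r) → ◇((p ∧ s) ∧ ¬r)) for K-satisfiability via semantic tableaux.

Unsatisfiable (every branch closes)

1. ¬((□(p ∧ s) ∧ ◇¬r) → ◇((p ∧ s) ∧ ¬r)), w0
2. □(p ∧ s) ∧ ◇¬r, w0   [¬→-rule on 1]
3. ¬◇((p ∧ s) ∧ ¬r), w0   [¬→-rule on 1]
4. □(p ∧ s), w0   [∧-rule on 2]
5. ◇¬r, w0   [∧-rule on 2]
6. ¬r, w1   [◇-rule on 5: fresh world w1, w0Rw1]
7. ¬((p ∧ s) ∧ ¬r), w1   [¬◇-rule on 3 via w0Rw1]
8. p ∧ s, w1   [□-rule on 4 via w0Rw1]
9. p, w1   [∧-rule on 8]
10. s, w1   [∧-rule on 8]
11. ¬(p ∧ s), w1   [¬∧-rule on 7 (branches; this branch)]
12. ¬s, w1   [¬∧-rule on 11 (branches; this branch)]
Accessibility: w0Rw1
Branch closes: s and ¬s both at w1.
(One branch shown.) All branches close.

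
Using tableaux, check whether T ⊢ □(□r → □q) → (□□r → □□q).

Tableau for the negation ¬(□(□r → □q) → (□□r → □□q)):
1. ¬(□(□r → □q) → (□□r → □□q)), u
2. □(□r → □q), u
3. ¬(□□r → □□q), u
4. □□r, u
5. ¬□□q, u
6. □r → □q, u
7. □r, u
8. r, u
9. □q, u
10. q, u
11. ¬□q, v
12. □r → □q, v
13. □r, v
14. r, v
15. q, v
16. ¬□r, v
17. ¬q, w
18. r, w
19. ¬r, x
20. r, x
Accessibility: uRu, uRv, vRv, vRw, vRx, wRw, xRx
Branch closes: r and ¬r both at x.
All branches of the negation close; one closing branch shown above.

Yes, valid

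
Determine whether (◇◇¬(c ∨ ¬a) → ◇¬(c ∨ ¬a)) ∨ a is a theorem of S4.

Tableau for the negation ¬((◇◇¬(c ∨ ¬a) → ◇¬(c ∨ ¬a)) ∨ a):
1. ¬((◇◇¬(c ∨ ¬a) → ◇¬(c ∨ ¬a)) ∨ a), 0
2. ¬(◇◇¬(c ∨ ¬a) → ◇¬(c ∨ ¬a)), 0
3. ¬a, 0
4. ◇◇¬(c ∨ ¬a), 0
5. ¬◇¬(c ∨ ¬a), 0
6. c ∨ ¬a, 0
7. ◇¬(c ∨ ¬a), 1
8. c ∨ ¬a, 1
9. ¬a, 1
10. ¬(c ∨ ¬a), 2
11. ¬c, 2
12. a, 2
13. c ∨ ¬a, 2
14. ¬a, 2
Accessibility: 0R0, 0R1, 0R2, 1R1, 1R2, 2R2
Branch closes: a and ¬a both at 2.
All branches of the negation close; one closing branch shown above.

Yes, valid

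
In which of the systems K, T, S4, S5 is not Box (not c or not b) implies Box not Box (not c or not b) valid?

S5-tableau for the negation not (not Box (not c or not b) implies Box not Box (not c or not b)):
1. not (not Box (not c or not b) implies Box not Box (not c or not b)), 0
2. not Box (not c or not b), 0   [neg-implies-rule on 1]
3. not Box not Box (not c or not b), 0   [neg-implies-rule on 1]
4. not (not c or not b), 1   [neg-Box-rule on 2: fresh world 1, 0R1]
5. c, 1   [neg-or-rule on 4]
6. b, 1   [neg-or-rule on 4]
7. Box (not c or not b), 2   [neg-Box-rule on 3: fresh world 2, 0R2]
8. not c or not b, 0   [Box-rule on 7 via 2R0]
9. not c or not b, 1   [Box-rule on 7 via 2R1]
10. not c or not b, 2   [Box-rule on 7 via 2R2]
11. not b, 0   [or-rule on 8 (branches; this branch)]
12. not b, 1   [or-rule on 9 (branches; this branch)]
Accessibility: 0R0, 0R1, 0R2, 1R0, 1R1, 1R2, 2R0, 2R1, 2R2
Branch closes: b and not b both at 1.
Every branch closes (one shown): valid in S5.
S4-tableau for the negation not (not Box (not c or not b) implies Box not Box (not c or not b)):
1. not (not Box (not c or not b) implies Box not Box (not c or not b)), 0
2. not Box (not c or not b), 0   [neg-implies-rule on 1]
3. not Box not Box (not c or not b), 0   [neg-implies-rule on 1]
4. not (not c or not b), 1   [neg-Box-rule on 2: fresh world 1, 0R1]
5. c, 1   [neg-or-rule on 4]
6. b, 1   [neg-or-rule on 4]
7. Box (not c or not b), 2   [neg-Box-rule on 3: fresh world 2, 0R2]
8. not c or not b, 2   [Box-rule on 7 via 2R2]
9. not b, 2   [or-rule on 8 (branches; this branch)]
Accessibility: 0R0, 0R1, 0R2, 1R1, 2R2
Complete open branch: countermodel on an S4-frame, so not valid in S4, nor in K, T (the same frame is also a K-frame and a T-frame).

S5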